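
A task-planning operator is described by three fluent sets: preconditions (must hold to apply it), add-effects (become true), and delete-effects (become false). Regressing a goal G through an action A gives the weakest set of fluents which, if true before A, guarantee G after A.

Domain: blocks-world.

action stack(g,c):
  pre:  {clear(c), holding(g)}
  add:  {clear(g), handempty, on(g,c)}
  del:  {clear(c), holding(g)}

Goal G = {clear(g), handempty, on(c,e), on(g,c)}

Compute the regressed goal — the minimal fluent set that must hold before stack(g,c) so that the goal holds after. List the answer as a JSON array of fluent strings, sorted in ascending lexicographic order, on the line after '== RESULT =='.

Regress:
  G ∩ del = {}  (empty — regression defined)
  G \ add = {clear(g), handempty, on(c,e), on(g,c)} \ {clear(g), handempty, on(g,c)} = {on(c,e)}
  ∪ pre   = {on(c,e)} ∪ {clear(c), holding(g)}
          = {clear(c), holding(g), on(c,e)}

== RESULT ==
["clear(c)", "holding(g)", "on(c,e)"]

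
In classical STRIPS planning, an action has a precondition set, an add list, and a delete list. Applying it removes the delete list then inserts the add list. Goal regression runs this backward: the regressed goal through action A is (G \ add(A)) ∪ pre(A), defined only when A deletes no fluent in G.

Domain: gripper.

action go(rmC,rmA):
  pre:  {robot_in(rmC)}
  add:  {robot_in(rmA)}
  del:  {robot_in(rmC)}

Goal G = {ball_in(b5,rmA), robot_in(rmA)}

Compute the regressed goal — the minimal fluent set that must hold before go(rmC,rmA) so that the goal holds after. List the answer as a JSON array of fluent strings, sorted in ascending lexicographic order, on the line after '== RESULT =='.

Compute (G \ add) ∪ pre:
  G ∩ del = {}  (empty — regression defined)
  G \ add = {ball_in(b5,rmA), robot_in(rmA)} \ {robot_in(rmA)} = {ball_in(b5,rmA)}
  ∪ pre   = {ball_in(b5,rmA)} ∪ {robot_in(rmC)}
          = {ball_in(b5,rmA), robot_in(rmC)}

== RESULT ==
["ball_in(b5,rmA)", "robot_in(rmC)"]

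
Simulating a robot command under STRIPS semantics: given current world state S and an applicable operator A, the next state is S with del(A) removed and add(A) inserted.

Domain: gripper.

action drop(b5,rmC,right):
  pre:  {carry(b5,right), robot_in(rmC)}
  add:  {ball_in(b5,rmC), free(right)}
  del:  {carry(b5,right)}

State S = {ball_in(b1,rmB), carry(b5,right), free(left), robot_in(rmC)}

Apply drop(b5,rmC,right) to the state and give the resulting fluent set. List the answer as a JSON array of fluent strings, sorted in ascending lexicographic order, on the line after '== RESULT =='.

Progress:
  pre ⊆ S: {carry(b5,right), robot_in(rmC)} ⊆ S  — applicable
  S \ del = {ball_in(b1,rmB), free(left), robot_in(rmC)}
  ∪ add   = {ball_in(b1,rmB), ball_in(b5,rmC), free(left), free(right), robot_in(rmC)}

== RESULT ==
["ball_in(b1,rmB)", "ball_in(b5,rmC)", "free(left)", "free(right)", "robot_in(rmC)"]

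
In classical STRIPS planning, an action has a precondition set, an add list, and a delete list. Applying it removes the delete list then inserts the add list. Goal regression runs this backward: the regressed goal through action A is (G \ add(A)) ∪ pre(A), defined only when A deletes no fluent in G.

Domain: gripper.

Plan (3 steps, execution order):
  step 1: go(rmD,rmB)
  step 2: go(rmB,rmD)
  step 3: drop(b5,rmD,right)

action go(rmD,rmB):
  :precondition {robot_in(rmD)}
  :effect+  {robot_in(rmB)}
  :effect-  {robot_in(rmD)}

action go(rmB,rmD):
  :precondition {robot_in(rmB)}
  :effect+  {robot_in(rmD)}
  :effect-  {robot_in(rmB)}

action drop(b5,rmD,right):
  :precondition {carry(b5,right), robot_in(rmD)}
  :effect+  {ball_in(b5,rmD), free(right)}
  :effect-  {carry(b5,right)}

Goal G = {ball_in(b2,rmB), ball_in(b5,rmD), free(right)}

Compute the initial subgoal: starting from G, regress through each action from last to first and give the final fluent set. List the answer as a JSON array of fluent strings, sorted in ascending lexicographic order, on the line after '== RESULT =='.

Regress step by step:
  through step 3 (drop(b5,rmD,right)): drop {ball_in(b5,rmD), free(right)}, keep {ball_in(b2,rmB)}, require {carry(b5,right), robot_in(rmD)}
    → {ball_in(b2,rmB), carry(b5,right), robot_in(rmD)}
  through step 2 (go(rmB,rmD)): drop {robot_in(rmD)}, keep {ball_in(b2,rmB), carry(b5,right)}, require {robot_in(rmB)}
    → {ball_in(b2,rmB), carry(b5,right), robot_in(rmB)}
  through step 1 (go(rmD,rmB)): drop {robot_in(rmB)}, keep {ball_in(b2,rmB), carry(b5,right)}, require {robot_in(rmD)}
    → {ball_in(b2,rmB), carry(b5,right), robot_in(rmD)}

== RESULT ==
["ball_in(b2,rmB)", "carry(b5,right)", "robot_in(rmD)"]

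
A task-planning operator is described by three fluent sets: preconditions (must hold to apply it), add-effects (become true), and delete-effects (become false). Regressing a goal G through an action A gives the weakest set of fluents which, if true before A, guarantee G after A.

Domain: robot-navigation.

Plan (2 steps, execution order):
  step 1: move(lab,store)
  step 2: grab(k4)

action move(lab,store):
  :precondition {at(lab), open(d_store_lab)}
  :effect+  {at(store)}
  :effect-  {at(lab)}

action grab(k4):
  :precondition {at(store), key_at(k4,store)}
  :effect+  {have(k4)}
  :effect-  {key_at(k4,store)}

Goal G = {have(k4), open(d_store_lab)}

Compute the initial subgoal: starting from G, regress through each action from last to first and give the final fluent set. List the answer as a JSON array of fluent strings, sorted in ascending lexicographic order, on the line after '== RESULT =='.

Regress step by step:
  through step 2 (grab(k4)): drop {have(k4)}, keep {open(d_store_lab)}, require {at(store), key_at(k4,store)}
    → {at(store), key_at(k4,store), open(d_store_lab)}
  through step 1 (move(lab,store)): drop {at(store)}, keep {key_at(k4,store), open(d_store_lab)}, require {at(lab), open(d_store_lab)}
    → {at(lab), key_at(k4,store), open(d_store_lab)}

== RESULT ==
["at(lab)", "key_at(k4,store)", "open(d_store_lab)"]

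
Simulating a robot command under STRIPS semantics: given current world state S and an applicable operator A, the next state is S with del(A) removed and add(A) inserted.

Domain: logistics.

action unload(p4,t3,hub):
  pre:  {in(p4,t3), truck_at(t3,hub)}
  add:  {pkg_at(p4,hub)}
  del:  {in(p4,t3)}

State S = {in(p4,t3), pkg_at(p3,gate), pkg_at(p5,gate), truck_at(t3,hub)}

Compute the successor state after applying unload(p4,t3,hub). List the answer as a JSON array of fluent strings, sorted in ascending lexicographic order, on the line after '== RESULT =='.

Progress:
  pre ⊆ S: {in(p4,t3), truck_at(t3,hub)} ⊆ S  — applicable
  S \ del = {pkg_at(p3,gate), pkg_at(p5,gate), truck_at(t3,hub)}
  ∪ add   = {pkg_at(p3,gate), pkg_at(p4,hub), pkg_at(p5,gate), truck_at(t3,hub)}

== RESULT ==
["pkg_at(p3,gate)", "pkg_at(p4,hub)", "pkg_at(p5,gate)", "truck_at(t3,hub)"]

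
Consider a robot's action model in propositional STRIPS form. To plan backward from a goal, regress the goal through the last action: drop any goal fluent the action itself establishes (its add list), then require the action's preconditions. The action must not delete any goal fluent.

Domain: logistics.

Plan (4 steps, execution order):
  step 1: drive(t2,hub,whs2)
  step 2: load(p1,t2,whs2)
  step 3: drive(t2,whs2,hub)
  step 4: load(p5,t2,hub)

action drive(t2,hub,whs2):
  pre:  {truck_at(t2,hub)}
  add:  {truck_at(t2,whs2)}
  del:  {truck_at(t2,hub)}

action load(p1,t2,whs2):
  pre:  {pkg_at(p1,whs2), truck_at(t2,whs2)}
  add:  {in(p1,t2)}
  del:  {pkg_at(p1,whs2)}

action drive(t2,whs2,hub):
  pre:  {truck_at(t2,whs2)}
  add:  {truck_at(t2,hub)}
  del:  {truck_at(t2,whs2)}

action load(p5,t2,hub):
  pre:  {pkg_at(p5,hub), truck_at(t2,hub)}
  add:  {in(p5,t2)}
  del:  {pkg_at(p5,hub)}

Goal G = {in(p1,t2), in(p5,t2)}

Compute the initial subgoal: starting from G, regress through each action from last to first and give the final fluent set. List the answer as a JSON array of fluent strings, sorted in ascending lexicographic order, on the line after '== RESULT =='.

Regress step by step:
  through step 4 (load(p5,t2,hub)): drop {in(p5,t2)}, keep {in(p1,t2)}, require {pkg_at(p5,hub), truck_at(t2,hub)}
    → {in(p1,t2), pkg_at(p5,hub), truck_at(t2,hub)}
  through step 3 (drive(t2,whs2,hub)): drop {truck_at(t2,hub)}, keep {in(p1,t2), pkg_at(p5,hub)}, require {truck_at(t2,whs2)}
    → {in(p1,t2), pkg_at(p5,hub), truck_at(t2,whs2)}
  through step 2 (load(p1,t2,whs2)): drop {in(p1,t2)}, keep {pkg_at(p5,hub), truck_at(t2,whs2)}, require {pkg_at(p1,whs2), truck_at(t2,whs2)}
    → {pkg_at(p1,whs2), pkg_at(p5,hub), truck_at(t2,whs2)}
  through step 1 (drive(t2,hub,whs2)): drop {truck_at(t2,whs2)}, keep {pkg_at(p1,whs2), pkg_at(p5,hub)}, require {truck_at(t2,hub)}
    → {pkg_at(p1,whs2), pkg_at(p5,hub), truck_at(t2,hub)}

== RESULT ==
["pkg_at(p1,whs2)", "pkg_at(p5,hub)", "truck_at(t2,hub)"]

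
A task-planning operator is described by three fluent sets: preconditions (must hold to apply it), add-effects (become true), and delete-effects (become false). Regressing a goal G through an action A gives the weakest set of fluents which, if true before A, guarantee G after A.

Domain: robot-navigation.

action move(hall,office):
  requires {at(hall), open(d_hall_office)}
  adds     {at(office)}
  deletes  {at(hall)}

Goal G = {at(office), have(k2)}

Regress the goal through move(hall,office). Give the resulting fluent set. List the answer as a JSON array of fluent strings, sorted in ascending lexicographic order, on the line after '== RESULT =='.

Regress:
  G ∩ del = {}  (empty — regression defined)
  G \ add = {at(office), have(k2)} \ {at(office)} = {have(k2)}
  ∪ pre   = {have(k2)} ∪ {at(hall), open(d_hall_office)}
          = {at(hall), have(k2), open(d_hall_office)}

== RESULT ==
["at(hall)", "have(k2)", "open(d_hall_office)"]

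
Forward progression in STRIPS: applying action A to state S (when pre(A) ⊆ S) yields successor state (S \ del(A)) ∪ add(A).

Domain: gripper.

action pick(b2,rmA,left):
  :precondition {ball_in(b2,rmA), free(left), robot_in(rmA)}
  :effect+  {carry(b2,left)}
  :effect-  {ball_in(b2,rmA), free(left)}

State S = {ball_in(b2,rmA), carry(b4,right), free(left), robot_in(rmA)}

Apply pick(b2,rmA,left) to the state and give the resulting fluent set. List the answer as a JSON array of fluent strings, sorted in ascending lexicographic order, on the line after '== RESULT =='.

Progress:
  pre ⊆ S: {ball_in(b2,rmA), free(left), robot_in(rmA)} ⊆ S  — applicable
  S \ del = {carry(b4,right), robot_in(rmA)}
  ∪ add   = {carry(b2,left), carry(b4,right), robot_in(rmA)}

== RESULT ==
["carry(b2,left)", "carry(b4,right)", "robot_in(rmA)"]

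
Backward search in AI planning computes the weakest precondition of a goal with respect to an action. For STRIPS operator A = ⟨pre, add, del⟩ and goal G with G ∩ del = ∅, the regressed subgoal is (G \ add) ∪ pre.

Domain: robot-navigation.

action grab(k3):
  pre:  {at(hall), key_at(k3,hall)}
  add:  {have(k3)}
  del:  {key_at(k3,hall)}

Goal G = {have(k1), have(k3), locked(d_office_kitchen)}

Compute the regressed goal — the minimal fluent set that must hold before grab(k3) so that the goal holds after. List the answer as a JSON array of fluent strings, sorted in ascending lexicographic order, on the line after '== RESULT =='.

Compute (G \ add) ∪ pre:
  G ∩ del = {}  (empty — regression defined)
  G \ add = {have(k1), have(k3), locked(d_office_kitchen)} \ {have(k3)} = {have(k1), locked(d_office_kitchen)}
  ∪ pre   = {have(k1), locked(d_office_kitchen)} ∪ {at(hall), key_at(k3,hall)}
          = {at(hall), have(k1), key_at(k3,hall), locked(d_office_kitchen)}

== RESULT ==
["at(hall)", "have(k1)", "key_at(k3,hall)", "locked(d_office_kitchen)"]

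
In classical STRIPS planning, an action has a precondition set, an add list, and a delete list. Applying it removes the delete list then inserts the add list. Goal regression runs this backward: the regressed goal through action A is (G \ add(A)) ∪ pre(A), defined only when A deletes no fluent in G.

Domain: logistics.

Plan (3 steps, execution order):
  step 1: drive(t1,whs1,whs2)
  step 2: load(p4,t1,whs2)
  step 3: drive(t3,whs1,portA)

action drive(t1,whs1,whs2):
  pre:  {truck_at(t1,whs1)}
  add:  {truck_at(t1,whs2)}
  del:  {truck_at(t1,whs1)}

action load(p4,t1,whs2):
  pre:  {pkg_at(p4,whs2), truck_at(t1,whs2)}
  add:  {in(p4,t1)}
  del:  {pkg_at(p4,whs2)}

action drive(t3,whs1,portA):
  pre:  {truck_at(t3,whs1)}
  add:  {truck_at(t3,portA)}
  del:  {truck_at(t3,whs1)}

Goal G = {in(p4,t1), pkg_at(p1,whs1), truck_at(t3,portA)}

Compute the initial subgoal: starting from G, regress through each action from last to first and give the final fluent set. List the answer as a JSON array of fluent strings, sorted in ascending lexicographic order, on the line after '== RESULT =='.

Work backward from the goal:
  through step 3 (drive(t3,whs1,portA)): drop {truck_at(t3,portA)}, keep {in(p4,t1), pkg_at(p1,whs1)}, require {truck_at(t3,whs1)}
    → {in(p4,t1), pkg_at(p1,whs1), truck_at(t3,whs1)}
  through step 2 (load(p4,t1,whs2)): drop {in(p4,t1)}, keep {pkg_at(p1,whs1), truck_at(t3,whs1)}, require {pkg_at(p4,whs2), truck_at(t1,whs2)}
    → {pkg_at(p1,whs1), pkg_at(p4,whs2), truck_at(t1,whs2), truck_at(t3,whs1)}
  through step 1 (drive(t1,whs1,whs2)): drop {truck_at(t1,whs2)}, keep {pkg_at(p1,whs1), pkg_at(p4,whs2), truck_at(t3,whs1)}, require {truck_at(t1,whs1)}
    → {pkg_at(p1,whs1), pkg_at(p4,whs2), truck_at(t1,whs1), truck_at(t3,whs1)}

== RESULT ==
["pkg_at(p1,whs1)", "pkg_at(p4,whs2)", "truck_at(t1,whs1)", "truck_at(t3,whs1)"]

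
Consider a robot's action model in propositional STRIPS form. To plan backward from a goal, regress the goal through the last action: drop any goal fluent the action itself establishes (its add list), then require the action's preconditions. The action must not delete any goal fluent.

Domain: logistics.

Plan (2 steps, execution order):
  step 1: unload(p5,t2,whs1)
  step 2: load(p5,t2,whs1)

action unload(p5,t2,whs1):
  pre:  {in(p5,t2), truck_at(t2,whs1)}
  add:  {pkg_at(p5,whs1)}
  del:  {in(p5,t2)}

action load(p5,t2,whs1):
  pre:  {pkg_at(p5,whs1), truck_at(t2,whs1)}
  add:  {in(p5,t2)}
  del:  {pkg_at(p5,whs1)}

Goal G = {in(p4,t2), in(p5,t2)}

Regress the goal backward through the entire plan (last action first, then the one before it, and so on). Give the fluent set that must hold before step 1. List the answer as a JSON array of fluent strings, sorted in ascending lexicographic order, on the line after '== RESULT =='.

Regress step by step:
  through step 2 (load(p5,t2,whs1)): drop {in(p5,t2)}, keep {in(p4,t2)}, require {pkg_at(p5,whs1), truck_at(t2,whs1)}
    → {in(p4,t2), pkg_at(p5,whs1), truck_at(t2,whs1)}
  through step 1 (unload(p5,t2,whs1)): drop {pkg_at(p5,whs1)}, keep {in(p4,t2), truck_at(t2,whs1)}, require {in(p5,t2), truck_at(t2,whs1)}
    → {in(p4,t2), in(p5,t2), truck_at(t2,whs1)}

== RESULT ==
["in(p4,t2)", "in(p5,t2)", "truck_at(t2,whs1)"]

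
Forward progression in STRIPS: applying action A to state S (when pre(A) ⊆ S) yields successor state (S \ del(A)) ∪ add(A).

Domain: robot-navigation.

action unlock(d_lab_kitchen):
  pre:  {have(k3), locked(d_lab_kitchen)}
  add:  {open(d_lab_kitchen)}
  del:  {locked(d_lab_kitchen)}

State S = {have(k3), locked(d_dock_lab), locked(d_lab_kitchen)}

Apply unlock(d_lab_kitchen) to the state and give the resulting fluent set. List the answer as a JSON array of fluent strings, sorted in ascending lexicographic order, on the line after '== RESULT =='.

Progress:
  pre ⊆ S: {have(k3), locked(d_lab_kitchen)} ⊆ S  — applicable
  S \ del = {have(k3), locked(d_dock_lab)}
  ∪ add   = {have(k3), locked(d_dock_lab), open(d_lab_kitchen)}

== RESULT ==
["have(k3)", "locked(d_dock_lab)", "open(d_lab_kitchen)"]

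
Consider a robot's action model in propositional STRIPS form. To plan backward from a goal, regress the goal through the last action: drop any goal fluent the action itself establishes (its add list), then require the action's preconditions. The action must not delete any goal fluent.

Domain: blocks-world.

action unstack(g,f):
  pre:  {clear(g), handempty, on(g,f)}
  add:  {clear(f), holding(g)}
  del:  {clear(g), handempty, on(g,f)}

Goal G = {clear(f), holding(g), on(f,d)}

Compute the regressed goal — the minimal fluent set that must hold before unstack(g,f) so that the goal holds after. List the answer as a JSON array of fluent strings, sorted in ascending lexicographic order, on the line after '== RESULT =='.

Compute (G \ add) ∪ pre:
  G ∩ del = {}  (empty — regression defined)
  G \ add = {clear(f), holding(g), on(f,d)} \ {clear(f), holding(g)} = {on(f,d)}
  ∪ pre   = {on(f,d)} ∪ {clear(g), handempty, on(g,f)}
          = {clear(g), handempty, on(f,d), on(g,f)}

== RESULT ==
["clear(g)", "handempty", "on(f,d)", "on(g,f)"]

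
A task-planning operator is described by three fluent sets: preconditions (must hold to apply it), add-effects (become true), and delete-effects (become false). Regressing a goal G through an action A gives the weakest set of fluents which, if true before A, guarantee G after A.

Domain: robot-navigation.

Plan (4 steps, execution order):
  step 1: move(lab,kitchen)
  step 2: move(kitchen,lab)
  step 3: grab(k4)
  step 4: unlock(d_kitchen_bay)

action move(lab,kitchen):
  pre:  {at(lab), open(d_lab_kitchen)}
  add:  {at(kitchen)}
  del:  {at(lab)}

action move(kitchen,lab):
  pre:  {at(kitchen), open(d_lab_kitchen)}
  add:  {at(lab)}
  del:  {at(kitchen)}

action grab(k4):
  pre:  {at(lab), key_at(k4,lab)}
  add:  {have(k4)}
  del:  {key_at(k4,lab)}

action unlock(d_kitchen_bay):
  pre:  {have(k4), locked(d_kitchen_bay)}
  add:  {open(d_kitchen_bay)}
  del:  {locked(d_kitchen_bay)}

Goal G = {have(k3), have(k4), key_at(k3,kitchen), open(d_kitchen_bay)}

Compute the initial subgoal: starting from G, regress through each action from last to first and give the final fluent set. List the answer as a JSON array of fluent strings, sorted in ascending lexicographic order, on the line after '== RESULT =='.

Regress step by step:
  through step 4 (unlock(d_kitchen_bay)): drop {open(d_kitchen_bay)}, keep {have(k3), have(k4), key_at(k3,kitchen)}, require {have(k4), locked(d_kitchen_bay)}
    → {have(k3), have(k4), key_at(k3,kitchen), locked(d_kitchen_bay)}
  through step 3 (grab(k4)): drop {have(k4)}, keep {have(k3), key_at(k3,kitchen), locked(d_kitchen_bay)}, require {at(lab), key_at(k4,lab)}
    → {at(lab), have(k3), key_at(k3,kitchen), key_at(k4,lab), locked(d_kitchen_bay)}
  through step 2 (move(kitchen,lab)): drop {at(lab)}, keep {have(k3), key_at(k3,kitchen), key_at(k4,lab), locked(d_kitchen_bay)}, require {at(kitchen), open(d_lab_kitchen)}
    → {at(kitchen), have(k3), key_at(k3,kitchen), key_at(k4,lab), locked(d_kitchen_bay), open(d_lab_kitchen)}
  through step 1 (move(lab,kitchen)): drop {at(kitchen)}, keep {have(k3), key_at(k3,kitchen), key_at(k4,lab), locked(d_kitchen_bay), open(d_lab_kitchen)}, require {at(lab), open(d_lab_kitchen)}
    → {at(lab), have(k3), key_at(k3,kitchen), key_at(k4,lab), locked(d_kitchen_bay), open(d_lab_kitchen)}

== RESULT ==
["at(lab)", "have(k3)", "key_at(k3,kitchen)", "key_at(k4,lab)", "locked(d_kitchen_bay)", "open(d_lab_kitchen)"]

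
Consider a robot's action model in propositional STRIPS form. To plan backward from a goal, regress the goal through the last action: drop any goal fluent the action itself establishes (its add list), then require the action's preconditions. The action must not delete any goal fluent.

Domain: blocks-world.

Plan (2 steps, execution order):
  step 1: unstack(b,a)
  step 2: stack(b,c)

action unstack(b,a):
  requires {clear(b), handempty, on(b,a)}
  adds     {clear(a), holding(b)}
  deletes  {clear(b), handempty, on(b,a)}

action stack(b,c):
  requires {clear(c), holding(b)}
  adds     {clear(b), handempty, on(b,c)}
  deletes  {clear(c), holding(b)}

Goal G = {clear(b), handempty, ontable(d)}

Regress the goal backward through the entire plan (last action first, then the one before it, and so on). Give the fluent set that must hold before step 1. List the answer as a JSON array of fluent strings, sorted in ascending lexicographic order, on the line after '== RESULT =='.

Regress step by step:
  through step 2 (stack(b,c)): drop {clear(b), handempty}, keep {ontable(d)}, require {clear(c), holding(b)}
    → {clear(c), holding(b), ontable(d)}
  through step 1 (unstack(b,a)): drop {holding(b)}, keep {clear(c), ontable(d)}, require {clear(b), handempty, on(b,a)}
    → {clear(b), clear(c), handempty, on(b,a), ontable(d)}

== RESULT ==
["clear(b)", "clear(c)", "handempty", "on(b,a)", "ontable(d)"]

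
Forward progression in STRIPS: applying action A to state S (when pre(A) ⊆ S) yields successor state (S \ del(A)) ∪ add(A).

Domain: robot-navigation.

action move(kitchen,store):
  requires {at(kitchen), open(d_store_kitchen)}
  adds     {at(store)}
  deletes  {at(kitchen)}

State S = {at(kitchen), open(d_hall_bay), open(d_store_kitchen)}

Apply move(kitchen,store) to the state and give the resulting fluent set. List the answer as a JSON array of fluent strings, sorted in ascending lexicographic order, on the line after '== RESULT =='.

Progress:
  pre ⊆ S: {at(kitchen), open(d_store_kitchen)} ⊆ S  — applicable
  S \ del = {open(d_hall_bay), open(d_store_kitchen)}
  ∪ add   = {at(store), open(d_hall_bay), open(d_store_kitchen)}

== RESULT ==
["at(store)", "open(d_hall_bay)", "open(d_store_kitchen)"]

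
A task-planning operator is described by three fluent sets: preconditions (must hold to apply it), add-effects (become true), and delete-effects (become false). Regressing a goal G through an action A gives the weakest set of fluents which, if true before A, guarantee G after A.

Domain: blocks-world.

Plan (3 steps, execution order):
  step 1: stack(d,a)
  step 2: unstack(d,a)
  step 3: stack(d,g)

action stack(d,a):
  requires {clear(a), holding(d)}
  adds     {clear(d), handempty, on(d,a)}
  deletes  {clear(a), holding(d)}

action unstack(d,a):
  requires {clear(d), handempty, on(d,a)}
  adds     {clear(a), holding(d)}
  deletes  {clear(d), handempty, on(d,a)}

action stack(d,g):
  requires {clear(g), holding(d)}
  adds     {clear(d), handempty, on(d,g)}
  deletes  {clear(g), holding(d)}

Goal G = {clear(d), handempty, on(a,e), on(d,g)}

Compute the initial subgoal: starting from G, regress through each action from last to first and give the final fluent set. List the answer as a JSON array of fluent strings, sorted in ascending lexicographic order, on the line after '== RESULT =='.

Regress step by step:
  through step 3 (stack(d,g)): drop {clear(d), handempty, on(d,g)}, keep {on(a,e)}, require {clear(g), holding(d)}
    → {clear(g), holding(d), on(a,e)}
  through step 2 (unstack(d,a)): drop {holding(d)}, keep {clear(g), on(a,e)}, require {clear(d), handempty, on(d,a)}
    → {clear(d), clear(g), handempty, on(a,e), on(d,a)}
  through step 1 (stack(d,a)): drop {clear(d), handempty, on(d,a)}, keep {clear(g), on(a,e)}, require {clear(a), holding(d)}
    → {clear(a), clear(g), holding(d), on(a,e)}

== RESULT ==
["clear(a)", "clear(g)", "holding(d)", "on(a,e)"]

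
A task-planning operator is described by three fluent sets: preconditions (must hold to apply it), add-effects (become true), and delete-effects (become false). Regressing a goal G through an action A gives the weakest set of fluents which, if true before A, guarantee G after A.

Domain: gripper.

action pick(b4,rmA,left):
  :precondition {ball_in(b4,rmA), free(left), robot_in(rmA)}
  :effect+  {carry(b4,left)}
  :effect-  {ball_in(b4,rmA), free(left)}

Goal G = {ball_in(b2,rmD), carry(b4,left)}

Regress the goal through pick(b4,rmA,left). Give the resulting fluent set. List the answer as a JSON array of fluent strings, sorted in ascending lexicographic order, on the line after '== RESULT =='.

Regress:
  G ∩ del = {}  (empty — regression defined)
  G \ add = {ball_in(b2,rmD), carry(b4,left)} \ {carry(b4,left)} = {ball_in(b2,rmD)}
  ∪ pre   = {ball_in(b2,rmD)} ∪ {ball_in(b4,rmA), free(left), robot_in(rmA)}
          = {ball_in(b2,rmD), ball_in(b4,rmA), free(left), robot_in(rmA)}

== RESULT ==
["ball_in(b2,rmD)", "ball_in(b4,rmA)", "free(left)", "robot_in(rmA)"]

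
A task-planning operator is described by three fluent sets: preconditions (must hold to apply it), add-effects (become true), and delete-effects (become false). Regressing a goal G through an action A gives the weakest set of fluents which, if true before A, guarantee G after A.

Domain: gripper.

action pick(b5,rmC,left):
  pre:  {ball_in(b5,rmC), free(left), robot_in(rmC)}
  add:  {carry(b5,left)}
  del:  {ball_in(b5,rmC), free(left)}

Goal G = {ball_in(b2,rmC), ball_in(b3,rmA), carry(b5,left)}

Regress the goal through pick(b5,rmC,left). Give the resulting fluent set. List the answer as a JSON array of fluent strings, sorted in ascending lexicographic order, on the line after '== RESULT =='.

Regress:
  G ∩ del = {}  (empty — regression defined)
  G \ add = {ball_in(b2,rmC), ball_in(b3,rmA), carry(b5,left)} \ {carry(b5,left)} = {ball_in(b2,rmC), ball_in(b3,rmA)}
  ∪ pre   = {ball_in(b2,rmC), ball_in(b3,rmA)} ∪ {ball_in(b5,rmC), free(left), robot_in(rmC)}
          = {ball_in(b2,rmC), ball_in(b3,rmA), ball_in(b5,rmC), free(left), robot_in(rmC)}

== RESULT ==
["ball_in(b2,rmC)", "ball_in(b3,rmA)", "ball_in(b5,rmC)", "free(left)", "robot_in(rmC)"]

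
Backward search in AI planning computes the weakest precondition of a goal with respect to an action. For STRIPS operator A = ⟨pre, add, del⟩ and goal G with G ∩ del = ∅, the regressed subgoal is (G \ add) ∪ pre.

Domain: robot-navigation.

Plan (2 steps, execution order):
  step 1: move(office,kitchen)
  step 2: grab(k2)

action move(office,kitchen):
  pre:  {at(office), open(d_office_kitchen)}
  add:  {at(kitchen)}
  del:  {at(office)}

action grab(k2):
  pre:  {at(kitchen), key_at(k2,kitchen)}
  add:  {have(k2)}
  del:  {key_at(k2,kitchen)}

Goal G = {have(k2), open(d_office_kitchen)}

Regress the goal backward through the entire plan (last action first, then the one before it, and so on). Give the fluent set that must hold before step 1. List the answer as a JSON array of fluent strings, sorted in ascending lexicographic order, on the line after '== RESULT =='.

Regress step by step:
  through step 2 (grab(k2)): drop {have(k2)}, keep {open(d_office_kitchen)}, require {at(kitchen), key_at(k2,kitchen)}
    → {at(kitchen), key_at(k2,kitchen), open(d_office_kitchen)}
  through step 1 (move(office,kitchen)): drop {at(kitchen)}, keep {key_at(k2,kitchen), open(d_office_kitchen)}, require {at(office), open(d_office_kitchen)}
    → {at(office), key_at(k2,kitchen), open(d_office_kitchen)}

== RESULT ==
["at(office)", "key_at(k2,kitchen)", "open(d_office_kitchen)"]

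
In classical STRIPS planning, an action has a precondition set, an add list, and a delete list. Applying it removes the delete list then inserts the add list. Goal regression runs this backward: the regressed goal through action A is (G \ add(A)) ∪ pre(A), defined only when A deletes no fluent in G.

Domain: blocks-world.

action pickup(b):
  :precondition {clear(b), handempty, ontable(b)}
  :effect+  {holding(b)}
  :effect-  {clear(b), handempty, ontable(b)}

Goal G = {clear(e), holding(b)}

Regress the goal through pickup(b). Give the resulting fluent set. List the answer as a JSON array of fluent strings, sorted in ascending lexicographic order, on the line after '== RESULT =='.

Compute (G \ add) ∪ pre:
  G ∩ del = {}  (empty — regression defined)
  G \ add = {clear(e), holding(b)} \ {holding(b)} = {clear(e)}
  ∪ pre   = {clear(e)} ∪ {clear(b), handempty, ontable(b)}
          = {clear(b), clear(e), handempty, ontable(b)}

== RESULT ==
["clear(b)", "clear(e)", "handempty", "ontable(b)"]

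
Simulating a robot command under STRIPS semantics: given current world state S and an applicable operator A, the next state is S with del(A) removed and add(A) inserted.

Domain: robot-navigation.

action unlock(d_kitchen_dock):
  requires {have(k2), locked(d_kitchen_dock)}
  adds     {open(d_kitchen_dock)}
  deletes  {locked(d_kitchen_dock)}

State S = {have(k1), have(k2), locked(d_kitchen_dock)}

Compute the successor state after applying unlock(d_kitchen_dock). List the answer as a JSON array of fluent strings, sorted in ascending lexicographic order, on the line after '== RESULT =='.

Progress:
  pre ⊆ S: {have(k2), locked(d_kitchen_dock)} ⊆ S  — applicable
  S \ del = {have(k1), have(k2)}
  ∪ add   = {have(k1), have(k2), open(d_kitchen_dock)}

== RESULT ==
["have(k1)", "have(k2)", "open(d_kitchen_dock)"]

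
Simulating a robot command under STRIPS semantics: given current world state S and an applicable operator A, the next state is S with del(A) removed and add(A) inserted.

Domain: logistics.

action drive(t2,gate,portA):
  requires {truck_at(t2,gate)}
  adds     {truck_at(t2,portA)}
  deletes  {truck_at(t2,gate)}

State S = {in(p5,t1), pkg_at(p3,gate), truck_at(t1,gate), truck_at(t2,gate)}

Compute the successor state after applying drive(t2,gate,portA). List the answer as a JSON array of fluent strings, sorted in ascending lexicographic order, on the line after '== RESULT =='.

Progress:
  pre ⊆ S: {truck_at(t2,gate)} ⊆ S  — applicable
  S \ del = {in(p5,t1), pkg_at(p3,gate), truck_at(t1,gate)}
  ∪ add   = {in(p5,t1), pkg_at(p3,gate), truck_at(t1,gate), truck_at(t2,portA)}

== RESULT ==
["in(p5,t1)", "pkg_at(p3,gate)", "truck_at(t1,gate)", "truck_at(t2,portA)"]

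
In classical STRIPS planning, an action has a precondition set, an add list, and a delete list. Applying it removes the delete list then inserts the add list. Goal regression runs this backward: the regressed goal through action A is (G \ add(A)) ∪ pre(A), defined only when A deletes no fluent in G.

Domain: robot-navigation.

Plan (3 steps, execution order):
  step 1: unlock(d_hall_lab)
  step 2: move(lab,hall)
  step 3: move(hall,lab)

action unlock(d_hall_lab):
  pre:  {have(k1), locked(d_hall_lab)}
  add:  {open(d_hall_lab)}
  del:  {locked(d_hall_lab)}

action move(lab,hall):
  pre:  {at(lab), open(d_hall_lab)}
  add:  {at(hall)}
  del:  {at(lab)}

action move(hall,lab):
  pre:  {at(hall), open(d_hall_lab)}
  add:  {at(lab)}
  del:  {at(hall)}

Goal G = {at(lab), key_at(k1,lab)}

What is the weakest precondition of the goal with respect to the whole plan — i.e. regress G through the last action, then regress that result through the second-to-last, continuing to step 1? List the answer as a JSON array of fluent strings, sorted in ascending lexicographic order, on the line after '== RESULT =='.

Regress step by step:
  through step 3 (move(hall,lab)): drop {at(lab)}, keep {key_at(k1,lab)}, require {at(hall), open(d_hall_lab)}
    → {at(hall), key_at(k1,lab), open(d_hall_lab)}
  through step 2 (move(lab,hall)): drop {at(hall)}, keep {key_at(k1,lab), open(d_hall_lab)}, require {at(lab), open(d_hall_lab)}
    → {at(lab), key_at(k1,lab), open(d_hall_lab)}
  through step 1 (unlock(d_hall_lab)): drop {open(d_hall_lab)}, keep {at(lab), key_at(k1,lab)}, require {have(k1), locked(d_hall_lab)}
    → {at(lab), have(k1), key_at(k1,lab), locked(d_hall_lab)}

== RESULT ==
["at(lab)", "have(k1)", "key_at(k1,lab)", "locked(d_hall_lab)"]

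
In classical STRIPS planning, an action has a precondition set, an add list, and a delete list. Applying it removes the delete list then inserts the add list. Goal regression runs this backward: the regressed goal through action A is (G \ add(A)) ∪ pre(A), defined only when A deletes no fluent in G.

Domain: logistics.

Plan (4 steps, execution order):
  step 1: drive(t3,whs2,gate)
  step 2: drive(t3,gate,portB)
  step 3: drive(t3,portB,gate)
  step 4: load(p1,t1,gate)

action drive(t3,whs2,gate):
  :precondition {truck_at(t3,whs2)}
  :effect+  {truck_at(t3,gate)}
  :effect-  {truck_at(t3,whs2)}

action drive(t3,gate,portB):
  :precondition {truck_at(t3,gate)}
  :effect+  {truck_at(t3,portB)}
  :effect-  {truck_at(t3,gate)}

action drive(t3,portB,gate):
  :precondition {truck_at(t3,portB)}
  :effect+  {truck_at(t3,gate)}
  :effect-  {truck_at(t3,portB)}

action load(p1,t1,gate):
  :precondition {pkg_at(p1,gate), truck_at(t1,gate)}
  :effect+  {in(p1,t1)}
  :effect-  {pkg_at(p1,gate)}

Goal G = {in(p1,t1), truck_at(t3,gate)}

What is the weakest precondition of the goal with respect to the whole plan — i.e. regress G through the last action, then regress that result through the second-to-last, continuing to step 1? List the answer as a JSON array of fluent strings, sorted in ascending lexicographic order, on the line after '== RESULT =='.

Regress step by step:
  through step 4 (load(p1,t1,gate)): drop {in(p1,t1)}, keep {truck_at(t3,gate)}, require {pkg_at(p1,gate), truck_at(t1,gate)}
    → {pkg_at(p1,gate), truck_at(t1,gate), truck_at(t3,gate)}
  through step 3 (drive(t3,portB,gate)): drop {truck_at(t3,gate)}, keep {pkg_at(p1,gate), truck_at(t1,gate)}, require {truck_at(t3,portB)}
    → {pkg_at(p1,gate), truck_at(t1,gate), truck_at(t3,portB)}
  through step 2 (drive(t3,gate,portB)): drop {truck_at(t3,portB)}, keep {pkg_at(p1,gate), truck_at(t1,gate)}, require {truck_at(t3,gate)}
    → {pkg_at(p1,gate), truck_at(t1,gate), truck_at(t3,gate)}
  through step 1 (drive(t3,whs2,gate)): drop {truck_at(t3,gate)}, keep {pkg_at(p1,gate), truck_at(t1,gate)}, require {truck_at(t3,whs2)}
    → {pkg_at(p1,gate), truck_at(t1,gate), truck_at(t3,whs2)}

== RESULT ==
["pkg_at(p1,gate)", "truck_at(t1,gate)", "truck_at(t3,whs2)"]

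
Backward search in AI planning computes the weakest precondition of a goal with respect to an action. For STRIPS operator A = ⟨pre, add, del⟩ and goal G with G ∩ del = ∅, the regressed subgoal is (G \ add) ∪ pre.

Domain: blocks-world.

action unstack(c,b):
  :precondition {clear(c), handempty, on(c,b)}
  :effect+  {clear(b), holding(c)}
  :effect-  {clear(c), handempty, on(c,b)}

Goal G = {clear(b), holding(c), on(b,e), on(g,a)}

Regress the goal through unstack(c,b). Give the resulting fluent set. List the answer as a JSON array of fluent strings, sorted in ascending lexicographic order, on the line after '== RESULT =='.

Compute (G \ add) ∪ pre:
  G ∩ del = {}  (empty — regression defined)
  G \ add = {clear(b), holding(c), on(b,e), on(g,a)} \ {clear(b), holding(c)} = {on(b,e), on(g,a)}
  ∪ pre   = {on(b,e), on(g,a)} ∪ {clear(c), handempty, on(c,b)}
          = {clear(c), handempty, on(b,e), on(c,b), on(g,a)}

== RESULT ==
["clear(c)", "handempty", "on(b,e)", "on(c,b)", "on(g,a)"]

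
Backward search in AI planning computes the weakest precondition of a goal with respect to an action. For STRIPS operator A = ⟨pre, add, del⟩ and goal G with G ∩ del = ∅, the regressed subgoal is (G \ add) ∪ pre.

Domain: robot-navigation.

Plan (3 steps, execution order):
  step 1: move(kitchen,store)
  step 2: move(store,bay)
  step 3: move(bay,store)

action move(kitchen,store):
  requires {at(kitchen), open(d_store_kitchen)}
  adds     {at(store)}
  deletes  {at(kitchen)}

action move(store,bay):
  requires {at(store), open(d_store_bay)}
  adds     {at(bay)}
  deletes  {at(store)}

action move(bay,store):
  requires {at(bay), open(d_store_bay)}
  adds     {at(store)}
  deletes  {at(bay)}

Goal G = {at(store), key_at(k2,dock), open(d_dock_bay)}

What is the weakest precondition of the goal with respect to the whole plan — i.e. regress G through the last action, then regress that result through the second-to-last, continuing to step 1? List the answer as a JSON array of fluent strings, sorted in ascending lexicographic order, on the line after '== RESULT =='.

Work backward from the goal:
  through step 3 (move(bay,store)): drop {at(store)}, keep {key_at(k2,dock), open(d_dock_bay)}, require {at(bay), open(d_store_bay)}
    → {at(bay), key_at(k2,dock), open(d_dock_bay), open(d_store_bay)}
  through step 2 (move(store,bay)): drop {at(bay)}, keep {key_at(k2,dock), open(d_dock_bay), open(d_store_bay)}, require {at(store), open(d_store_bay)}
    → {at(store), key_at(k2,dock), open(d_dock_bay), open(d_store_bay)}
  through step 1 (move(kitchen,store)): drop {at(store)}, keep {key_at(k2,dock), open(d_dock_bay), open(d_store_bay)}, require {at(kitchen), open(d_store_kitchen)}
    → {at(kitchen), key_at(k2,dock), open(d_dock_bay), open(d_store_bay), open(d_store_kitchen)}

== RESULT ==
["at(kitchen)", "key_at(k2,dock)", "open(d_dock_bay)", "open(d_store_bay)", "open(d_store_kitchen)"]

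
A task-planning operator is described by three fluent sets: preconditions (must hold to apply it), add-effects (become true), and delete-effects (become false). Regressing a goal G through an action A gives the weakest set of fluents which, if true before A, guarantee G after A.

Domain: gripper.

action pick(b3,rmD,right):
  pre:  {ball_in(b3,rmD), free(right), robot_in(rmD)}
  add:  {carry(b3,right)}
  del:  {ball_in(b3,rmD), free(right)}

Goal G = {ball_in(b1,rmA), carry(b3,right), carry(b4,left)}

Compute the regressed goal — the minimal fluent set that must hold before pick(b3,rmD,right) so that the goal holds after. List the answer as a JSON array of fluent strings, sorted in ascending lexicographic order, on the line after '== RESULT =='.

Compute (G \ add) ∪ pre:
  G ∩ del = {}  (empty — regression defined)
  G \ add = {ball_in(b1,rmA), carry(b3,right), carry(b4,left)} \ {carry(b3,right)} = {ball_in(b1,rmA), carry(b4,left)}
  ∪ pre   = {ball_in(b1,rmA), carry(b4,left)} ∪ {ball_in(b3,rmD), free(right), robot_in(rmD)}
          = {ball_in(b1,rmA), ball_in(b3,rmD), carry(b4,left), free(right), robot_in(rmD)}

== RESULT ==
["ball_in(b1,rmA)", "ball_in(b3,rmD)", "carry(b4,left)", "free(right)", "robot_in(rmD)"]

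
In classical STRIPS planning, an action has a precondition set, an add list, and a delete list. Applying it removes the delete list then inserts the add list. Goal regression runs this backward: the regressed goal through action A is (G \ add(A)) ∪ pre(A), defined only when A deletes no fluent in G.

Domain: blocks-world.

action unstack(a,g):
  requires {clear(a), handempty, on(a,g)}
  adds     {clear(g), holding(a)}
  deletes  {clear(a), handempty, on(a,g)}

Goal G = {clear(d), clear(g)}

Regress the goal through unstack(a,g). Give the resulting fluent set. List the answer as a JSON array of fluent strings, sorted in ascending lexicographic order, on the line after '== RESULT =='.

Compute (G \ add) ∪ pre:
  G ∩ del = {}  (empty — regression defined)
  G \ add = {clear(d), clear(g)} \ {clear(g), holding(a)} = {clear(d)}
  ∪ pre   = {clear(d)} ∪ {clear(a), handempty, on(a,g)}
          = {clear(a), clear(d), handempty, on(a,g)}

== RESULT ==
["clear(a)", "clear(d)", "handempty", "on(a,g)"]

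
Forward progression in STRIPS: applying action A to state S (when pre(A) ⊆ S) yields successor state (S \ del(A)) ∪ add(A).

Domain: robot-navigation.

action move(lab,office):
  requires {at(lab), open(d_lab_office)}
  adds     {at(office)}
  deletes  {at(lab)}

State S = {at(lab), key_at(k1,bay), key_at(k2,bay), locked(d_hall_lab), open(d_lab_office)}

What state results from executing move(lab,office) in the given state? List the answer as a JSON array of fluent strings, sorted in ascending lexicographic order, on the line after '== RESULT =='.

Progress:
  pre ⊆ S: {at(lab), open(d_lab_office)} ⊆ S  — applicable
  S \ del = {key_at(k1,bay), key_at(k2,bay), locked(d_hall_lab), open(d_lab_office)}
  ∪ add   = {at(office), key_at(k1,bay), key_at(k2,bay), locked(d_hall_lab), open(d_lab_office)}

== RESULT ==
["at(office)", "key_at(k1,bay)", "key_at(k2,bay)", "locked(d_hall_lab)", "open(d_lab_office)"]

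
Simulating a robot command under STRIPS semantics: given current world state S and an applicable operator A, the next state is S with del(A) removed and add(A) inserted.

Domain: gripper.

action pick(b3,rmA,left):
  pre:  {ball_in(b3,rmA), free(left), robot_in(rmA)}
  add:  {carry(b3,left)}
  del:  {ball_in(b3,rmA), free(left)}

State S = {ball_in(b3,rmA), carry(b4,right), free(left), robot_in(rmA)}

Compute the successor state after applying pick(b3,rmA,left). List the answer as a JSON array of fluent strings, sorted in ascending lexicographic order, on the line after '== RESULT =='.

Progress:
  pre ⊆ S: {ball_in(b3,rmA), free(left), robot_in(rmA)} ⊆ S  — applicable
  S \ del = {carry(b4,right), robot_in(rmA)}
  ∪ add   = {carry(b3,left), carry(b4,right), robot_in(rmA)}

== RESULT ==
["carry(b3,left)", "carry(b4,right)", "robot_in(rmA)"]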